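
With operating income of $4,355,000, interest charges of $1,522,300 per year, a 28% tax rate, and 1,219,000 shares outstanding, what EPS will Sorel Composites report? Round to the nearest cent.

$1.67

Interest = $1,522,300.00, so EBT = $4,355,000 − $1,522,300.00 = $2,832,700.00.
Net income = $2,832,700.00 × (1 − 0.28) = $2,039,544.00.
Per share: $2,039,544.00 / 1,219,000 shares = $1.67.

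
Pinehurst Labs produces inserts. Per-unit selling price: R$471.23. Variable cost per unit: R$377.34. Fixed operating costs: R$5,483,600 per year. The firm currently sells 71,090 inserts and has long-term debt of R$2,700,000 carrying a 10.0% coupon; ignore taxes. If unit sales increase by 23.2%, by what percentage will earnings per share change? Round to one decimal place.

+168.1%

At 71,090 units, contribution = 71,090 × R$93.89 = R$6,674,640.10.
Operating income = contribution − fixed costs = R$6,674,640.10 − R$5,483,600 = R$1,191,040.10.
After interest of R$270,000.00, pre-tax earnings = R$921,040.10.
Degree of combined leverage = contribution ÷ (EBIT − I) = R$6,674,640.10 ÷ R$921,040.10 = 7.2469.
%ΔEPS = DCL × %ΔSales = 7.2469 × +23.2% = +168.1%.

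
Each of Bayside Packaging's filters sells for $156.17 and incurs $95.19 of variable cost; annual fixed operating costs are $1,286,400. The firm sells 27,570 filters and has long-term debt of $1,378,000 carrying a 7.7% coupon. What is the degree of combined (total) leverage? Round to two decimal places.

Total contribution margin = 27,570 × $60.98 = $1,681,218.60.
Operating income = contribution − fixed costs = $1,681,218.60 − $1,286,400 = $394,818.60. Interest = $106,106.00.
DOL = $1,681,218.60 ÷ $394,818.60 = 4.2582; DFL = $394,818.60 ÷ $288,712.60 = 1.3675.
DCL = DOL × DFL = 4.2582 × 1.3675 = 5.8231.

5.82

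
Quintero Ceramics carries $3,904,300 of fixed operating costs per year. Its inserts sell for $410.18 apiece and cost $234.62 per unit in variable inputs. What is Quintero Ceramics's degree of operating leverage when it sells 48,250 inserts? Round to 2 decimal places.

1.85

Total contribution margin = 48,250 × $175.56 = $8,470,770.00.
Operating income = contribution − fixed costs = $8,470,770.00 − $3,904,300 = $4,566,470.00.
Degree of operating leverage = $8,470,770.00 / $4,566,470.00 = 1.8550.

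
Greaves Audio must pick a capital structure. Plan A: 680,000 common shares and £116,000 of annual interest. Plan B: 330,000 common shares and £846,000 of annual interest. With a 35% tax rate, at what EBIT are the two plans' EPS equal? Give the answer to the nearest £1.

Set EPS_A = EPS_B: (EBIT − £116,000)(1 − 0.35) ÷ 680,000 = (EBIT − £846,000)(1 − 0.35) ÷ 330,000.
Cancelling (1 − t) and cross-multiplying: 330,000·(EBIT − 116,000) = 680,000·(EBIT − 846,000).
EBIT × (680,000 − 330,000) = 846,000 × 680,000 − 116,000 × 330,000 = 537,000,000,000, so EBIT = 537,000,000,000 ÷ 350,000 = 1,534,285.71.

£1,534,286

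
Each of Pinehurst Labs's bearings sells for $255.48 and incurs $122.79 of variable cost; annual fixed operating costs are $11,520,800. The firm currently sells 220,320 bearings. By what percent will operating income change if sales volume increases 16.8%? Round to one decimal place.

+27.7%

Total contribution margin = 220,320 × $132.69 = $29,234,260.80.
Operating income = contribution − fixed costs = $29,234,260.80 − $11,520,800 = $17,713,460.80.
So DOL = total CM / EBIT = $29,234,260.80 / $17,713,460.80 = 1.6504.
Operating income changes by 1.6504 × +16.8% = +27.7%.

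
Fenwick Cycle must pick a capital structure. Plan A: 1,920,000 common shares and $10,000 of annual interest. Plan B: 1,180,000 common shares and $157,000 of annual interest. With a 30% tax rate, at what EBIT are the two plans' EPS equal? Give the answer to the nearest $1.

At indifference, (EBIT − 10,000)(1 − t)/1,920,000 = (EBIT − 157,000)(1 − t)/1,180,000.
Cancelling (1 − t) and cross-multiplying: 1,180,000·(EBIT − 10,000) = 1,920,000·(EBIT − 157,000).
EBIT × (1,920,000 − 1,180,000) = 157,000 × 1,920,000 − 10,000 × 1,180,000 = 289,640,000,000, so EBIT = 289,640,000,000 ÷ 740,000 = 391,405.41.

$391,405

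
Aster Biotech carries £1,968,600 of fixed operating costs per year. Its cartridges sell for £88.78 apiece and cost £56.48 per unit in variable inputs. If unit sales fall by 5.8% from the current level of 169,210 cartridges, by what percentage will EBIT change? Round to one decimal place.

Contribution at this volume is 169,210 × £32.30 = £5,465,483.00.
Operating income = contribution − fixed costs = £5,465,483.00 − £1,968,600 = £3,496,883.00.
Degree of operating leverage = £5,465,483.00 / £3,496,883.00 = 1.5630.
Operating income changes by 1.5630 × -5.8% = -9.1%.

-9.1%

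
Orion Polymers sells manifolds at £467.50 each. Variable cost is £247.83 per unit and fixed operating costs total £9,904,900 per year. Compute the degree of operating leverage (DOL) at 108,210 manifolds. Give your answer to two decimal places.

1.71

Total contribution margin = 108,210 × £219.67 = £23,770,490.70.
Subtracting fixed costs: EBIT = £23,770,490.70 − £9,904,900 = £13,865,590.70.
DOL = contribution ÷ EBIT = £23,770,490.70 ÷ £13,865,590.70 = 1.7144.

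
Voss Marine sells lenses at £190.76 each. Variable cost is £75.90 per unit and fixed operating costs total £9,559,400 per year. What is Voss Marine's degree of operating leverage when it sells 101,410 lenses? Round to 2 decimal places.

Total contribution margin = 101,410 × £114.86 = £11,647,952.60.
Operating income = contribution − fixed costs = £11,647,952.60 − £9,559,400 = £2,088,552.60.
So DOL = total CM / EBIT = £11,647,952.60 / £2,088,552.60 = 5.5770.

5.58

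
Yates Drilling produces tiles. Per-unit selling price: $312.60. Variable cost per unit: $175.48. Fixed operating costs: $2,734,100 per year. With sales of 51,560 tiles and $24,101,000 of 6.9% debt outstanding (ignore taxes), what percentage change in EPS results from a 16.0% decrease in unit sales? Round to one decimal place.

Total contribution margin = 51,560 × $137.12 = $7,069,907.20.
EBIT = $7,069,907.20 − $2,734,100 = $4,335,807.20.
Interest = $1,662,969.00, so EBIT − I = $2,672,838.20.
DCL = total CM / (EBIT − I) = $7,069,907.20 / $2,672,838.20 = 2.6451.
%ΔEPS = DCL × %ΔSales = 2.6451 × -16.0% = -42.3%.

-42.3%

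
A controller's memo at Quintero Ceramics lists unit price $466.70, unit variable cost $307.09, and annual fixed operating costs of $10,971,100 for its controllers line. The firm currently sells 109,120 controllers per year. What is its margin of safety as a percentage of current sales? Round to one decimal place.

37.0%

Unit CM = price − variable cost = $466.70 − $307.09 = $159.61. Break-even units = $10,971,100 ÷ $159.61 = 68,736.92; break-even revenue = 68,736.92 × $466.70 = $32,079,521.15.
Current sales = 109,120 × $466.70 = $50,926,304.00.
Margin of safety = ($50,926,304.00 − $32,079,521.15) ÷ $50,926,304.00 = 37.0%.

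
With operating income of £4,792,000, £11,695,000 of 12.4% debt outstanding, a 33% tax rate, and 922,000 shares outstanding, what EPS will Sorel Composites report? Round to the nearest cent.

Pre-tax income = £4,792,000 − £1,450,180.00 = £3,341,820.00.
After tax at 33%: net income = £3,341,820.00 × 0.67 = £2,239,019.40.
Per share: £2,239,019.40 / 922,000 shares = £2.43.

£2.43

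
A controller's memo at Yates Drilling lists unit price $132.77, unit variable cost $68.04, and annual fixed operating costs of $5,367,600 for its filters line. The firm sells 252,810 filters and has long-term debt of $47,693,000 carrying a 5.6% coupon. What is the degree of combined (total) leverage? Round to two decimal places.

1.97

Total contribution margin = 252,810 × $64.73 = $16,364,391.30.
Subtracting fixed costs: EBIT = $16,364,391.30 − $5,367,600 = $10,996,791.30. Interest = $2,670,808.00.
DOL = $16,364,391.30 ÷ $10,996,791.30 = 1.4881; DFL = $10,996,791.30 ÷ $8,325,983.30 = 1.3208.
DCL = DOL × DFL = 1.4881 × 1.3208 = 1.9655.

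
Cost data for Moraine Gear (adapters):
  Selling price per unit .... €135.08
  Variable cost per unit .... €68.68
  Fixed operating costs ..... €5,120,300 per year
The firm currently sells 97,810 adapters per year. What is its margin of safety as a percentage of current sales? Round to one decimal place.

Unit CM = price − variable cost = €135.08 − €68.68 = €66.40. Break-even units = €5,120,300 ÷ €66.40 = 77,112.95; break-even revenue = 77,112.95 × €135.08 = €10,416,417.53.
Current sales = 97,810 × €135.08 = €13,212,174.80.
Margin of safety = (€13,212,174.80 − €10,416,417.53) ÷ €13,212,174.80 = 21.2%.

21.2%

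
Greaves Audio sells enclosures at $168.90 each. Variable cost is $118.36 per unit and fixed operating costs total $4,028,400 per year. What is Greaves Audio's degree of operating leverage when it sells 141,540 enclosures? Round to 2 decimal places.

2.29

Total contribution margin = 141,540 × $50.54 = $7,153,431.60.
EBIT = $7,153,431.60 − $4,028,400 = $3,125,031.60.
Degree of operating leverage = $7,153,431.60 / $3,125,031.60 = 2.2891.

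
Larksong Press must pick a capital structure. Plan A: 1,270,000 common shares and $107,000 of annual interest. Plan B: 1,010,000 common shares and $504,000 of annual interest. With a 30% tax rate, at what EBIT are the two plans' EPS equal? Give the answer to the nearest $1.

$2,046,192

Set EPS_A = EPS_B: (EBIT − $107,000)(1 − 0.30) ÷ 1,270,000 = (EBIT − $504,000)(1 − 0.30) ÷ 1,010,000.
The (1 − t) factor cancels: (EBIT − 107,000) × 1,010,000 = (EBIT − 504,000) × 1,270,000.
Solving, EBIT = (504,000·1,270,000 − 107,000·1,010,000) / (1,270,000 − 1,010,000) = 532,010,000,000 / 260,000 = 2,046,192.31.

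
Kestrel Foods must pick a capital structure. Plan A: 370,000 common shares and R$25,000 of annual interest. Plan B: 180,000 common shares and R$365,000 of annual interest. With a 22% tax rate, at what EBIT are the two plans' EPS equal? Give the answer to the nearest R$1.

Set EPS_A = EPS_B: (EBIT − R$25,000)(1 − 0.22) ÷ 370,000 = (EBIT − R$365,000)(1 − 0.22) ÷ 180,000.
Cancelling (1 − t) and cross-multiplying: 180,000·(EBIT − 25,000) = 370,000·(EBIT − 365,000).
EBIT × (370,000 − 180,000) = 365,000 × 370,000 − 25,000 × 180,000 = 130,550,000,000, so EBIT = 130,550,000,000 ÷ 190,000 = 687,105.26.

R$687,105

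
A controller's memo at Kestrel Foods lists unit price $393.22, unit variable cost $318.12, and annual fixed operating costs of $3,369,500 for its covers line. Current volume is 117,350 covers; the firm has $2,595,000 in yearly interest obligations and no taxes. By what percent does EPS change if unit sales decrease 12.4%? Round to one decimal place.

Total contribution margin = 117,350 × $75.10 = $8,812,985.00.
Operating income = contribution − fixed costs = $8,812,985.00 − $3,369,500 = $5,443,485.00.
After interest of $2,595,000.00, pre-tax earnings = $2,848,485.00.
DCL = total CM / (EBIT − I) = $8,812,985.00 / $2,848,485.00 = 3.0939.
EPS therefore changes by 3.0939 × (-12.4%) = -38.4%.

-38.4%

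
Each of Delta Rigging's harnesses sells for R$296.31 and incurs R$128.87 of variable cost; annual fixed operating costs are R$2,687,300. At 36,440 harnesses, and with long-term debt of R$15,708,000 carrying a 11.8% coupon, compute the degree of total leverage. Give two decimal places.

At 36,440 units, contribution = 36,440 × R$167.44 = R$6,101,513.60.
Operating income = contribution − fixed costs = R$6,101,513.60 − R$2,687,300 = R$3,414,213.60. Interest = R$1,853,544.00.
DOL = R$6,101,513.60 ÷ R$3,414,213.60 = 1.7871; DFL = R$3,414,213.60 ÷ R$1,560,669.60 = 2.1877.
Combined leverage = 1.7871 × 2.1877 = 3.9096.

3.91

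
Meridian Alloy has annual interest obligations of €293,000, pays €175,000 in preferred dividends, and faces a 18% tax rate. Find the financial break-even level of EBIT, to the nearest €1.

Preferred dividends are paid after tax, so their pre-tax equivalent is €175,000 ÷ (1 − 0.18) = €213,414.63.
Financial break-even EBIT = interest + D_p ÷ (1 − t) = €293,000 + €213,414.63 = €506,414.63.

€506,415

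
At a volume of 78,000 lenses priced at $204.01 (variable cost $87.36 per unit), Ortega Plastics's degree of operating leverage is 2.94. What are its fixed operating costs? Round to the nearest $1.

$6,003,904

Total contribution margin = 78,000 × $116.65 = $9,098,700.00.
DOL = contribution / EBIT, so EBIT = $9,098,700.00 / 2.94 = $3,094,795.92.
Fixed costs = CM − EBIT = $9,098,700.00 − $3,094,795.92 = $6,003,904.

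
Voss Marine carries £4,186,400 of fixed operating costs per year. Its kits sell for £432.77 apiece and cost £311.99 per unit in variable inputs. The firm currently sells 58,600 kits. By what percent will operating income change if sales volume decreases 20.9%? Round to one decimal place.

At 58,600 units, contribution = 58,600 × £120.78 = £7,077,708.00.
EBIT = £7,077,708.00 − £4,186,400 = £2,891,308.00.
DOL = contribution ÷ EBIT = £7,077,708.00 ÷ £2,891,308.00 = 2.4479.
Operating income changes by 2.4479 × -20.9% = -51.2%.

-51.2%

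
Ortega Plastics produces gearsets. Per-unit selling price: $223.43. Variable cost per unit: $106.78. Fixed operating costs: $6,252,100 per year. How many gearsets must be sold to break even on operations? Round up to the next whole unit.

Each unit contributes $223.43 − $106.78 = $116.65.
Units to break even: $6,252,100 ÷ $116.65 = 53,597.09, rounded up to 53,598.

53,598 gearsets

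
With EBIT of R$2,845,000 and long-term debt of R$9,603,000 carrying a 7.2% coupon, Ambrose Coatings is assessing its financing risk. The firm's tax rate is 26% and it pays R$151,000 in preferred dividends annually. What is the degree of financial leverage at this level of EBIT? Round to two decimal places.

Interest = R$691,416.00.
Pre-tax preferred-dividend burden = R$151,000 ÷ (1 − 0.26) = R$204,054.05.
DFL = EBIT ÷ [EBIT − I − D_p/(1−t)] = R$2,845,000 ÷ [R$2,845,000 − R$691,416.00 − R$204,054.05] = R$2,845,000 ÷ R$1,949,529.95 = 1.4593.

1.46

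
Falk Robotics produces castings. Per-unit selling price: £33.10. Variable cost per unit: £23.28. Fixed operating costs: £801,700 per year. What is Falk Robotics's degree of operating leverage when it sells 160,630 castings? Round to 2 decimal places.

At 160,630 units, contribution = 160,630 × £9.82 = £1,577,386.60.
Subtracting fixed costs: EBIT = £1,577,386.60 − £801,700 = £775,686.60.
So DOL = total CM / EBIT = £1,577,386.60 / £775,686.60 = 2.0335.

2.03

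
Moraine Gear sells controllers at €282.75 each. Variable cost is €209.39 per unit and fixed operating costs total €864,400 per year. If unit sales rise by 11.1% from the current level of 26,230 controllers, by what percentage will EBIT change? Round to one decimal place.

+20.2%

Total contribution margin = 26,230 × €73.36 = €1,924,232.80.
Subtracting fixed costs: EBIT = €1,924,232.80 − €864,400 = €1,059,832.80.
DOL = contribution ÷ EBIT = €1,924,232.80 ÷ €1,059,832.80 = 1.8156.
So EBIT moves 1.8156 × (+11.1%) = +20.2%.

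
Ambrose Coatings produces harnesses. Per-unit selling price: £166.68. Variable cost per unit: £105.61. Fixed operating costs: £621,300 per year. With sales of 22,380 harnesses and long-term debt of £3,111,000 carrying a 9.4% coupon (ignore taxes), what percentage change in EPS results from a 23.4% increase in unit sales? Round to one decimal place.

At 22,380 units, contribution = 22,380 × £61.07 = £1,366,746.60.
EBIT = £1,366,746.60 − £621,300 = £745,446.60.
Interest = £292,434.00, so EBIT − I = £453,012.60.
DCL = total CM / (EBIT − I) = £1,366,746.60 / £453,012.60 = 3.0170.
EPS therefore changes by 3.0170 × (+23.4%) = +70.6%.

+70.6%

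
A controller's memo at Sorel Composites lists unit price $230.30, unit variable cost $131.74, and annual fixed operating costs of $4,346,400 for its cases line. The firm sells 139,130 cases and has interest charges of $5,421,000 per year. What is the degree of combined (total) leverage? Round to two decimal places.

At 139,130 units, contribution = 139,130 × $98.56 = $13,712,652.80.
EBIT = $13,712,652.80 − $4,346,400 = $9,366,252.80. Interest = $5,421,000.00.
DOL = $13,712,652.80 ÷ $9,366,252.80 = 1.4640; DFL = $9,366,252.80 ÷ $3,945,252.80 = 2.3741.
Combined leverage = 1.4640 × 2.3741 = 3.4757.

3.48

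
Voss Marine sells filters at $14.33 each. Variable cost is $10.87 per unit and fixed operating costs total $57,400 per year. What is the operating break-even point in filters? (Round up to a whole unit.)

16,590 filters

Unit CM = price − variable cost = $14.33 − $10.87 = $3.46.
Units to break even: $57,400 ÷ $3.46 = 16,589.60, rounded up to 16,590.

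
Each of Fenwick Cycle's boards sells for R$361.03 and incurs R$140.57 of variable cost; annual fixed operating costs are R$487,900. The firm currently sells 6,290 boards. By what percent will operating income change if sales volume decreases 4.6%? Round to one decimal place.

-7.1%

Total contribution margin = 6,290 × R$220.46 = R$1,386,693.40.
Subtracting fixed costs: EBIT = R$1,386,693.40 − R$487,900 = R$898,793.40.
So DOL = total CM / EBIT = R$1,386,693.40 / R$898,793.40 = 1.5428.
Operating income changes by 1.5428 × -4.6% = -7.1%.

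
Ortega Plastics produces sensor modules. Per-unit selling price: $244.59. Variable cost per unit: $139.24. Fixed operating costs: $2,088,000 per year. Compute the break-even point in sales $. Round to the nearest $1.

CM per unit = $244.59 − $139.24 = $105.35; CM ratio = $105.35 / $244.59 = 0.4307.
Break-even sales = FC ÷ CM ratio = $2,088,000 × $244.59 / $105.35 = $4,847,688.

$4,847,688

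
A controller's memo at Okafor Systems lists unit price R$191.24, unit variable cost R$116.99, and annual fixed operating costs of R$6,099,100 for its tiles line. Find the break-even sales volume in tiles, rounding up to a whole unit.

Unit CM = price − variable cost = R$191.24 − R$116.99 = R$74.25.
Units to break even: R$6,099,100 ÷ R$74.25 = 82,142.76, rounded up to 82,143.

82,143 tiles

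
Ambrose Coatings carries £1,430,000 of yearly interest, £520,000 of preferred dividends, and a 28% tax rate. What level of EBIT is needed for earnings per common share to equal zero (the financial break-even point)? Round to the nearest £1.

£2,152,222

Preferred dividends are paid after tax, so their pre-tax equivalent is £520,000 ÷ (1 − 0.28) = £722,222.22.
EPS = 0 when EBIT covers interest plus the pre-tax preferred burden: £1,430,000 + £722,222.22 = £2,152,222.22.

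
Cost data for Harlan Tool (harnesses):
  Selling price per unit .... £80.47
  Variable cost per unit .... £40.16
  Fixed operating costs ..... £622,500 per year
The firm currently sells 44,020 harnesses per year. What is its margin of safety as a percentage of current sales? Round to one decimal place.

Contribution margin per unit = £80.47 − £40.16 = £40.31. Break-even units = £622,500 ÷ £40.31 = 15,442.82; break-even revenue = 15,442.82 × £80.47 = £1,242,683.58.
Actual sales revenue = 44,020 × £80.47 = £3,542,289.40.
Margin of safety = (£3,542,289.40 − £1,242,683.58) ÷ £3,542,289.40 = 64.9%.

64.9%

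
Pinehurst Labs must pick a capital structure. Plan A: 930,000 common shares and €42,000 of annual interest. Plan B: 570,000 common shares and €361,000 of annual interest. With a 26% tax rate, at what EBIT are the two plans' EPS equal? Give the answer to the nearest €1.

At indifference, (EBIT − 42,000)(1 − t)/930,000 = (EBIT − 361,000)(1 − t)/570,000.
The (1 − t) factor cancels: (EBIT − 42,000) × 570,000 = (EBIT − 361,000) × 930,000.
EBIT × (930,000 − 570,000) = 361,000 × 930,000 − 42,000 × 570,000 = 311,790,000,000, so EBIT = 311,790,000,000 ÷ 360,000 = 866,083.33.

€866,083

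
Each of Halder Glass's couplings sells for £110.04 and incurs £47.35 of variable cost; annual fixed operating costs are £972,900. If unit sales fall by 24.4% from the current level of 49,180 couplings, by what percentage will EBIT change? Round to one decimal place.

Total contribution margin = 49,180 × £62.69 = £3,083,094.20.
Subtracting fixed costs: EBIT = £3,083,094.20 − £972,900 = £2,110,194.20.
So DOL = total CM / EBIT = £3,083,094.20 / £2,110,194.20 = 1.4610.
So EBIT moves 1.4610 × (-24.4%) = -35.6%.

-35.6%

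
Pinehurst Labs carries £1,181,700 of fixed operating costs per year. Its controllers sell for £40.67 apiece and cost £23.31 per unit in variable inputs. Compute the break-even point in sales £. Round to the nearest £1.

£2,768,418

CM per unit = £40.67 − £23.31 = £17.36; CM ratio = £17.36 / £40.67 = 0.4269.
Break-even sales = FC ÷ CM ratio = £1,181,700 × £40.67 / £17.36 = £2,768,418.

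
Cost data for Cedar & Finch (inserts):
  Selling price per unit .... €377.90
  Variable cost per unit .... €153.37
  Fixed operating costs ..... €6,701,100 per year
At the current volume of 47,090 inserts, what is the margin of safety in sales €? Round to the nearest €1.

Each unit contributes €377.90 − €153.37 = €224.53. Break-even units = €6,701,100 ÷ €224.53 = 29,845.01; break-even revenue = 29,845.01 × €377.90 = €11,278,429.12.
Actual sales revenue = 47,090 × €377.90 = €17,795,311.00.
Margin of safety = €17,795,311.00 − €11,278,429.12 = €6,516,882.

€6,516,882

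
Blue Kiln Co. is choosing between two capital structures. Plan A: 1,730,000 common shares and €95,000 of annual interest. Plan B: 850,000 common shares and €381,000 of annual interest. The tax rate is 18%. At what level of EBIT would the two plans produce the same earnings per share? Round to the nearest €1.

At indifference, (EBIT − 95,000)(1 − t)/1,730,000 = (EBIT − 381,000)(1 − t)/850,000.
The (1 − t) factor cancels: (EBIT − 95,000) × 850,000 = (EBIT − 381,000) × 1,730,000.
EBIT × (1,730,000 − 850,000) = 381,000 × 1,730,000 − 95,000 × 850,000 = 578,380,000,000, so EBIT = 578,380,000,000 ÷ 880,000 = 657,250.00.

€657,250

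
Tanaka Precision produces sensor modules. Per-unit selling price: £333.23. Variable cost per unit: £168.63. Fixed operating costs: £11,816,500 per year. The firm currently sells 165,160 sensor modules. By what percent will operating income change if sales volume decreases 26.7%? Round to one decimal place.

-47.2%

Total contribution margin = 165,160 × £164.60 = £27,185,336.00.
Operating income = contribution − fixed costs = £27,185,336.00 − £11,816,500 = £15,368,836.00.
So DOL = total CM / EBIT = £27,185,336.00 / £15,368,836.00 = 1.7689.
So EBIT moves 1.7689 × (-26.7%) = -47.2%.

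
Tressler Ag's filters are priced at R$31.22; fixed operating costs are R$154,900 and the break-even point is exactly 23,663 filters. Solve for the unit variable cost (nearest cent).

At break-even, FC = Q × (P − VC), so P − VC = R$154,900 ÷ 23,663 = R$6.5461.
Variable cost per unit = R$31.22 − R$6.5461 = R$24.67.

R$24.67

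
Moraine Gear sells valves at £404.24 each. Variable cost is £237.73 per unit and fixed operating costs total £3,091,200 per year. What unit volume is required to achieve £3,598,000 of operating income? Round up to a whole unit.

Contribution margin per unit = £404.24 − £237.73 = £166.51.
Need Q such that Q × £166.51 − £3,091,200 = £3,598,000, i.e. Q = £6,689,200 / £166.51 = 40,172.96 → 40,173.

40,173 valves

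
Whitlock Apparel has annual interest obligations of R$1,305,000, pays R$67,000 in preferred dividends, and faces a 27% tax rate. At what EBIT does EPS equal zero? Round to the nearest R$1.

R$1,396,781

Preferred dividends are paid after tax, so their pre-tax equivalent is R$67,000 ÷ (1 − 0.27) = R$91,780.82.
Financial break-even EBIT = interest + D_p ÷ (1 − t) = R$1,305,000 + R$91,780.82 = R$1,396,780.82.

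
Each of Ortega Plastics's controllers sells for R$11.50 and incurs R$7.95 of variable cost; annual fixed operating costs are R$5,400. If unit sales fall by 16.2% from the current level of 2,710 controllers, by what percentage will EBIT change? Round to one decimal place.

Contribution at this volume is 2,710 × R$3.55 = R$9,620.50.
Operating income = contribution − fixed costs = R$9,620.50 − R$5,400 = R$4,220.50.
Degree of operating leverage = R$9,620.50 / R$4,220.50 = 2.2795.
Operating income changes by 2.2795 × -16.2% = -36.9%.

-36.9%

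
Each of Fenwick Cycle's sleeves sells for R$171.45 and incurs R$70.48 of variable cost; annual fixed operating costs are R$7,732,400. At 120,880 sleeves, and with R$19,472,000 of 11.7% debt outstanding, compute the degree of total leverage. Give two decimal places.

Total contribution margin = 120,880 × R$100.97 = R$12,205,253.60.
Subtracting fixed costs: EBIT = R$12,205,253.60 − R$7,732,400 = R$4,472,853.60. Interest = R$2,278,224.00, so EBIT − I = R$2,194,629.60.
DCL = contribution ÷ (EBIT − I) = R$12,205,253.60 ÷ R$2,194,629.60 = 5.5614.

5.56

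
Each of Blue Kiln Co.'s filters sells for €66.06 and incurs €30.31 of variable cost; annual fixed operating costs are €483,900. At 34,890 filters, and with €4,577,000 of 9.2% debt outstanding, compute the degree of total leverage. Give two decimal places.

3.64

Total contribution margin = 34,890 × €35.75 = €1,247,317.50.
EBIT = €1,247,317.50 − €483,900 = €763,417.50. Interest = €421,084.00, so EBIT − I = €342,333.50.
DCL = contribution ÷ (EBIT − I) = €1,247,317.50 ÷ €342,333.50 = 3.6436.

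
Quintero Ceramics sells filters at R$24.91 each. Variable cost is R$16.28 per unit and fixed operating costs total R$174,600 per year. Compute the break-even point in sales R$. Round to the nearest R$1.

R$503,973

Contribution margin per unit = R$24.91 − R$16.28 = R$8.63, a CM ratio of R$8.63 ÷ R$24.91 = 0.3464.
Break-even sales = FC ÷ CM ratio = R$174,600 × R$24.91 / R$8.63 = R$503,973.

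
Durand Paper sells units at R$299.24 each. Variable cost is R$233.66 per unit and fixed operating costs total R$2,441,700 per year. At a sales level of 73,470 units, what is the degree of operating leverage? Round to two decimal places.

Total contribution margin = 73,470 × R$65.58 = R$4,818,162.60.
Operating income = contribution − fixed costs = R$4,818,162.60 − R$2,441,700 = R$2,376,462.60.
So DOL = total CM / EBIT = R$4,818,162.60 / R$2,376,462.60 = 2.0275.

2.03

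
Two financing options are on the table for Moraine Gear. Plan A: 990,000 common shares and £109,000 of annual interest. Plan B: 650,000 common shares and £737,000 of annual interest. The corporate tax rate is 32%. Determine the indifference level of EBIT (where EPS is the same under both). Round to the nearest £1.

Set EPS_A = EPS_B: (EBIT − £109,000)(1 − 0.32) ÷ 990,000 = (EBIT − £737,000)(1 − 0.32) ÷ 650,000.
The (1 − t) factor cancels: (EBIT − 109,000) × 650,000 = (EBIT − 737,000) × 990,000.
Solving, EBIT = (737,000·990,000 − 109,000·650,000) / (990,000 − 650,000) = 658,780,000,000 / 340,000 = 1,937,588.24.

£1,937,588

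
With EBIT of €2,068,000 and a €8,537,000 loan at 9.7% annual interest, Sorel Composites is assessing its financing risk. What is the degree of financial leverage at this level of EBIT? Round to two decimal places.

1.67

Annual interest charges come to €828,089.00.
Degree of financial leverage = EBIT / (EBIT − interest) = €2,068,000 / €1,239,911.00 = 1.6679.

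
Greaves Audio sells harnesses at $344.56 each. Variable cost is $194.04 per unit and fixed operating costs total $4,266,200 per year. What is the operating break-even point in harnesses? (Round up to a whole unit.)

Unit CM = price − variable cost = $344.56 − $194.04 = $150.52.
Break-even volume = fixed costs ÷ CM per unit = $4,266,200 ÷ $150.52 = 28,343.08, so 28,344 harnesses.

28,344 harnesses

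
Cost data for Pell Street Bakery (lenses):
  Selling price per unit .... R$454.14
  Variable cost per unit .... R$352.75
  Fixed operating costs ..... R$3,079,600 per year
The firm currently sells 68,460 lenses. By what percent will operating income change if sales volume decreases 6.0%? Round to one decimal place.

At 68,460 units, contribution = 68,460 × R$101.39 = R$6,941,159.40.
Operating income = contribution − fixed costs = R$6,941,159.40 − R$3,079,600 = R$3,861,559.40.
Degree of operating leverage = R$6,941,159.40 / R$3,861,559.40 = 1.7975.
%ΔEBIT = DOL × %ΔSales = 1.7975 × -6.0% = -10.8%.

-10.8%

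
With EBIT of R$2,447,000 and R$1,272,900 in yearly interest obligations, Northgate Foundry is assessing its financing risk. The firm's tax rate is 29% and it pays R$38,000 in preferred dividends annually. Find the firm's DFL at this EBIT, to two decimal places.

Interest = R$1,272,900.00.
Preferred dividends grossed up pre-tax: R$38,000 / (1 − 0.29) = R$53,521.13.
DFL = EBIT ÷ [EBIT − I − D_p/(1−t)] = R$2,447,000 ÷ [R$2,447,000 − R$1,272,900.00 − R$53,521.13] = R$2,447,000 ÷ R$1,120,578.87 = 2.1837.

2.18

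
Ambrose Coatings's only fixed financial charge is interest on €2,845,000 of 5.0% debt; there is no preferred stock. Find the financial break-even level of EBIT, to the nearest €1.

Annual interest = 5.0% × €2,845,000 = €142,250.00.
Without preferred stock the financial break-even is simply EBIT = interest = €142,250.00.

€142,250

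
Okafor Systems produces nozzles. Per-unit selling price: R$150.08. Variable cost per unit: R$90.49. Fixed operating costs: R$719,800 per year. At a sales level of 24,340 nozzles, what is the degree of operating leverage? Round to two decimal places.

1.99

Contribution at this volume is 24,340 × R$59.59 = R$1,450,420.60.
Subtracting fixed costs: EBIT = R$1,450,420.60 − R$719,800 = R$730,620.60.
Degree of operating leverage = R$1,450,420.60 / R$730,620.60 = 1.9852.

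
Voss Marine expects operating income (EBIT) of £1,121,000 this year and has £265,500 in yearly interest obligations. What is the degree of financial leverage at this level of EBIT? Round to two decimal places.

1.31

Annual interest charges come to £265,500.00.
DFL = EBIT ÷ (EBIT − I) = £1,121,000 ÷ (£1,121,000 − £265,500.00) = £1,121,000 ÷ £855,500.00 = 1.3103.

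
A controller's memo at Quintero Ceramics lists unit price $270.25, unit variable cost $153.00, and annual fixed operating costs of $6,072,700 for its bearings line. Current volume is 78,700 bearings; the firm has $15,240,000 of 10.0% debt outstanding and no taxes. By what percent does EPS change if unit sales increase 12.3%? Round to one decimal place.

+69.6%

Contribution at this volume is 78,700 × $117.25 = $9,227,575.00.
Operating income = contribution − fixed costs = $9,227,575.00 − $6,072,700 = $3,154,875.00.
Interest = $1,524,000.00, so EBIT − I = $1,630,875.00.
DCL = total CM / (EBIT − I) = $9,227,575.00 / $1,630,875.00 = 5.6581.
%ΔEPS = DCL × %ΔSales = 5.6581 × +12.3% = +69.6%.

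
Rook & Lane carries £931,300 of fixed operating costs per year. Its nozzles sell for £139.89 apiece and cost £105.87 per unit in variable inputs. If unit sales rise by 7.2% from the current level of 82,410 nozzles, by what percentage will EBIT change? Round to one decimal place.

At 82,410 units, contribution = 82,410 × £34.02 = £2,803,588.20.
Operating income = contribution − fixed costs = £2,803,588.20 − £931,300 = £1,872,288.20.
Degree of operating leverage = £2,803,588.20 / £1,872,288.20 = 1.4974.
%ΔEBIT = DOL × %ΔSales = 1.4974 × +7.2% = +10.8%.

+10.8%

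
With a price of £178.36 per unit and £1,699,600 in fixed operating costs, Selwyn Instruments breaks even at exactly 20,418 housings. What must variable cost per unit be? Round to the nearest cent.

£95.12

At break-even, FC = Q × (P − VC), so P − VC = £1,699,600 ÷ 20,418 = £83.2403.
Hence VC = price − CM = £178.36 − £83.2403 = £95.12.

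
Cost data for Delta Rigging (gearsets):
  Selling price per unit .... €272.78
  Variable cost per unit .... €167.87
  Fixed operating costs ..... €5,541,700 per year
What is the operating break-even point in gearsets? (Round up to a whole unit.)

Contribution margin per unit = €272.78 − €167.87 = €104.91.
Break-even volume = fixed costs ÷ CM per unit = €5,541,700 ÷ €104.91 = 52,823.37, so 52,824 gearsets.

52,824 gearsets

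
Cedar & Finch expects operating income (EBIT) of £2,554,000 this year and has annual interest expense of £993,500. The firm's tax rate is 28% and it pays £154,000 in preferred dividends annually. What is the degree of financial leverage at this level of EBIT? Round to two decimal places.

Annual interest charges come to £993,500.00.
Preferred dividends grossed up pre-tax: £154,000 / (1 − 0.28) = £213,888.89.
DFL = EBIT ÷ [EBIT − I − D_p/(1−t)] = £2,554,000 ÷ [£2,554,000 − £993,500.00 − £213,888.89] = £2,554,000 ÷ £1,346,611.11 = 1.8966.

1.90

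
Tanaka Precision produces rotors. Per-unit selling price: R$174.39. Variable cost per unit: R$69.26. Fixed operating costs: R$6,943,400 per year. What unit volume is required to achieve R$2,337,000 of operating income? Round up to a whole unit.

Contribution margin per unit = R$174.39 − R$69.26 = R$105.13.
Units = (FC + target) / CM = (R$6,943,400 + R$2,337,000) / R$105.13 = 88,275.47, so 88,276 rotors.

88,276 rotors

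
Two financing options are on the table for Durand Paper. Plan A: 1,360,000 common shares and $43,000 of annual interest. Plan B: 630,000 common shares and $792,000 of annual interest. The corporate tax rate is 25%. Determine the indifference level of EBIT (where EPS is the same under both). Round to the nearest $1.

$1,438,397

At indifference, (EBIT − 43,000)(1 − t)/1,360,000 = (EBIT − 792,000)(1 − t)/630,000.
The (1 − t) factor cancels: (EBIT − 43,000) × 630,000 = (EBIT − 792,000) × 1,360,000.
EBIT × (1,360,000 − 630,000) = 792,000 × 1,360,000 − 43,000 × 630,000 = 1,050,030,000,000, so EBIT = 1,050,030,000,000 ÷ 730,000 = 1,438,397.26.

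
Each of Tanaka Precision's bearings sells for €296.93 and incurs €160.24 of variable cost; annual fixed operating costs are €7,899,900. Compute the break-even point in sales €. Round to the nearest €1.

Contribution margin per unit = €296.93 − €160.24 = €136.69, a CM ratio of €136.69 ÷ €296.93 = 0.4603.
Break-even sales = FC ÷ CM ratio = €7,899,900 × €296.93 / €136.69 = €17,160,855.

€17,160,855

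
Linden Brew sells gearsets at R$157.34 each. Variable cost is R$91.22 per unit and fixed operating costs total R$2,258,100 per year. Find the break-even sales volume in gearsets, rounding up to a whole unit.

Each unit contributes R$157.34 − R$91.22 = R$66.12.
Break-even Q = R$2,258,100 / R$66.12 = 34,151.54 → 34,152 gearsets.

34,152 gearsets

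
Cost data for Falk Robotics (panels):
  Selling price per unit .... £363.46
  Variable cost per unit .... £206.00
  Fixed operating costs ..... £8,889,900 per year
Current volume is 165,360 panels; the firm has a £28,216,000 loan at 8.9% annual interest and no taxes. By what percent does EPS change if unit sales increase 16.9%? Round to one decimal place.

+30.1%

Total contribution margin = 165,360 × £157.46 = £26,037,585.60.
EBIT = £26,037,585.60 − £8,889,900 = £17,147,685.60.
Interest = £2,511,224.00, so EBIT − I = £14,636,461.60.
DCL = total CM / (EBIT − I) = £26,037,585.60 / £14,636,461.60 = 1.7790.
%ΔEPS = DCL × %ΔSales = 1.7790 × +16.9% = +30.1%.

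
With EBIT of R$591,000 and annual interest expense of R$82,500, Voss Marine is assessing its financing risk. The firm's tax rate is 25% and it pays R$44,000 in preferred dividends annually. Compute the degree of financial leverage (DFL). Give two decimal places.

1.31

Interest = R$82,500.00.
Preferred dividends grossed up pre-tax: R$44,000 / (1 − 0.25) = R$58,666.67.
DFL = EBIT ÷ [EBIT − I − D_p/(1−t)] = R$591,000 ÷ [R$591,000 − R$82,500.00 − R$58,666.67] = R$591,000 ÷ R$449,833.33 = 1.3138.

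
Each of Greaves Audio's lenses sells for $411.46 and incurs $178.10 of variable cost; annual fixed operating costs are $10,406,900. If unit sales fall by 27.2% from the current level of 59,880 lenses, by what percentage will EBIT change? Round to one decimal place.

Contribution at this volume is 59,880 × $233.36 = $13,973,596.80.
Subtracting fixed costs: EBIT = $13,973,596.80 − $10,406,900 = $3,566,696.80.
So DOL = total CM / EBIT = $13,973,596.80 / $3,566,696.80 = 3.9178.
%ΔEBIT = DOL × %ΔSales = 3.9178 × -27.2% = -106.6%.

-106.6%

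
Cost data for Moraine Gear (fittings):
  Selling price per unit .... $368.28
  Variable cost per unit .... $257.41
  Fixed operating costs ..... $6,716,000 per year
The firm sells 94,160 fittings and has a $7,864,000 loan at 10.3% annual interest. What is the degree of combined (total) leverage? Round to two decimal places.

At 94,160 units, contribution = 94,160 × $110.87 = $10,439,519.20.
EBIT = $10,439,519.20 − $6,716,000 = $3,723,519.20. Interest = $809,992.00, so EBIT − I = $2,913,527.20.
Degree of total leverage = total CM / (EBIT − interest) = $10,439,519.20 / $2,913,527.20 = 3.5831.

3.58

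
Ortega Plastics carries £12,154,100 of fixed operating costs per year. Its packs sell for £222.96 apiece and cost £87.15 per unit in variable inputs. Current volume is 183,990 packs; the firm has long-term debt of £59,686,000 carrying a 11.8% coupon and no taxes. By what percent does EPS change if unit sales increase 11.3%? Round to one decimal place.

Total contribution margin = 183,990 × £135.81 = £24,987,681.90.
Operating income = contribution − fixed costs = £24,987,681.90 − £12,154,100 = £12,833,581.90.
After interest of £7,042,948.00, pre-tax earnings = £5,790,633.90.
DCL = total CM / (EBIT − I) = £24,987,681.90 / £5,790,633.90 = 4.3152.
%ΔEPS = DCL × %ΔSales = 4.3152 × +11.3% = +48.8%.

+48.8%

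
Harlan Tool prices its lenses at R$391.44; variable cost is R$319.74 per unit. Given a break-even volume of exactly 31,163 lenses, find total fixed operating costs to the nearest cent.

Unit CM = price − variable cost = R$391.44 − R$319.74 = R$71.70.
Fixed costs = break-even units × CM = 31,163 × R$71.70 = R$2,234,387.10.

R$2,234,387.10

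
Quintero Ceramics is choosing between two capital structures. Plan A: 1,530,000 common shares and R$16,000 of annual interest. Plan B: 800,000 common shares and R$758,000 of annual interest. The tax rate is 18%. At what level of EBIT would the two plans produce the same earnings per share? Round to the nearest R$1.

R$1,571,151

Set EPS_A = EPS_B: (EBIT − R$16,000)(1 − 0.18) ÷ 1,530,000 = (EBIT − R$758,000)(1 − 0.18) ÷ 800,000.
The (1 − t) factor cancels: (EBIT − 16,000) × 800,000 = (EBIT − 758,000) × 1,530,000.
Solving, EBIT = (758,000·1,530,000 − 16,000·800,000) / (1,530,000 − 800,000) = 1,146,940,000,000 / 730,000 = 1,571,150.68.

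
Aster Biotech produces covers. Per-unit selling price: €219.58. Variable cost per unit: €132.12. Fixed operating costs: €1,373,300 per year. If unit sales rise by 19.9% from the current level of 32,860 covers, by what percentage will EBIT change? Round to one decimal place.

Contribution at this volume is 32,860 × €87.46 = €2,873,935.60.
Operating income = contribution − fixed costs = €2,873,935.60 − €1,373,300 = €1,500,635.60.
So DOL = total CM / EBIT = €2,873,935.60 / €1,500,635.60 = 1.9151.
%ΔEBIT = DOL × %ΔSales = 1.9151 × +19.9% = +38.1%.

+38.1%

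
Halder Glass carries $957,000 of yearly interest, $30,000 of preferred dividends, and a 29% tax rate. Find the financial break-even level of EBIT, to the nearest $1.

Preferred dividends are paid after tax, so their pre-tax equivalent is $30,000 ÷ (1 − 0.29) = $42,253.52.
EPS = 0 when EBIT covers interest plus the pre-tax preferred burden: $957,000 + $42,253.52 = $999,253.52.

$999,254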